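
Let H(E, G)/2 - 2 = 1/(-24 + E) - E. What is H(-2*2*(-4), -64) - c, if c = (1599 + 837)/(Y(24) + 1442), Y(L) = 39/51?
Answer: -2937199/98108 ≈ -29.938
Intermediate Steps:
Y(L) = 13/17 (Y(L) = 39*(1/51) = 13/17)
c = 41412/24527 (c = (1599 + 837)/(13/17 + 1442) = 2436/(24527/17) = 2436*(17/24527) = 41412/24527 ≈ 1.6884)
H(E, G) = 4 - 2*E + 2/(-24 + E) (H(E, G) = 4 + 2*(1/(-24 + E) - E) = 4 + (-2*E + 2/(-24 + E)) = 4 - 2*E + 2/(-24 + E))
H(-2*2*(-4), -64) - c = 2*(-47 - (-2*2*(-4))² + 26*(-2*2*(-4)))/(-24 - 2*2*(-4)) - 1*41412/24527 = 2*(-47 - (-4*(-4))² + 26*(-4*(-4)))/(-24 - 4*(-4)) - 41412/24527 = 2*(-47 - 1*16² + 26*16)/(-24 + 16) - 41412/24527 = 2*(-47 - 1*256 + 416)/(-8) - 41412/24527 = 2*(-⅛)*(-47 - 256 + 416) - 41412/24527 = 2*(-⅛)*113 - 41412/24527 = -113/4 - 41412/24527 = -2937199/98108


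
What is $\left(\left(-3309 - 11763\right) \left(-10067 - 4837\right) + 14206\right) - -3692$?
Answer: $224650986$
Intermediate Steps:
$\left(\left(-3309 - 11763\right) \left(-10067 - 4837\right) + 14206\right) - -3692 = \left(\left(-15072\right) \left(-14904\right) + 14206\right) + 3692 = \left(224633088 + 14206\right) + 3692 = 224647294 + 3692 = 224650986$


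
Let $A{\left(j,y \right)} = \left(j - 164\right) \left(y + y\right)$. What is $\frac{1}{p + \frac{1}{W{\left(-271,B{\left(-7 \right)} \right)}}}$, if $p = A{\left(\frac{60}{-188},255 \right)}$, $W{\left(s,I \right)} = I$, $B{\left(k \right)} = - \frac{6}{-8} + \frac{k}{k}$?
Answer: $- \frac{329}{27570922} \approx -1.1933 \cdot 10^{-5}$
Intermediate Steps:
$B{\left(k \right)} = \frac{7}{4}$ ($B{\left(k \right)} = \left(-6\right) \left(- \frac{1}{8}\right) + 1 = \frac{3}{4} + 1 = \frac{7}{4}$)
$A{\left(j,y \right)} = 2 y \left(-164 + j\right)$ ($A{\left(j,y \right)} = \left(-164 + j\right) 2 y = 2 y \left(-164 + j\right)$)
$p = - \frac{3938730}{47}$ ($p = 2 \cdot 255 \left(-164 + \frac{60}{-188}\right) = 2 \cdot 255 \left(-164 + 60 \left(- \frac{1}{188}\right)\right) = 2 \cdot 255 \left(-164 - \frac{15}{47}\right) = 2 \cdot 255 \left(- \frac{7723}{47}\right) = - \frac{3938730}{47} \approx -83803.0$)
$\frac{1}{p + \frac{1}{W{\left(-271,B{\left(-7 \right)} \right)}}} = \frac{1}{- \frac{3938730}{47} + \frac{1}{\frac{7}{4}}} = \frac{1}{- \frac{3938730}{47} + \frac{4}{7}} = \frac{1}{- \frac{27570922}{329}} = - \frac{329}{27570922}$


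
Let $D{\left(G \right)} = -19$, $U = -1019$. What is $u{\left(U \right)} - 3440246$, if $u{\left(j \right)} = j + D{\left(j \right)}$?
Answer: $-3441284$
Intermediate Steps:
$u{\left(j \right)} = -19 + j$ ($u{\left(j \right)} = j - 19 = -19 + j$)
$u{\left(U \right)} - 3440246 = \left(-19 - 1019\right) - 3440246 = -1038 - 3440246 = -3441284$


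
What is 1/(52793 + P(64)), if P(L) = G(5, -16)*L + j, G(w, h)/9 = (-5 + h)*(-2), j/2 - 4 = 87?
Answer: 1/77167 ≈ 1.2959e-5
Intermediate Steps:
j = 182 (j = 8 + 2*87 = 8 + 174 = 182)
G(w, h) = 90 - 18*h (G(w, h) = 9*((-5 + h)*(-2)) = 9*(10 - 2*h) = 90 - 18*h)
P(L) = 182 + 378*L (P(L) = (90 - 18*(-16))*L + 182 = (90 + 288)*L + 182 = 378*L + 182 = 182 + 378*L)
1/(52793 + P(64)) = 1/(52793 + (182 + 378*64)) = 1/(52793 + (182 + 24192)) = 1/(52793 + 24374) = 1/77167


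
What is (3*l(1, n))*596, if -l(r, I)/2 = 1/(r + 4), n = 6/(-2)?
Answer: -3576/5 ≈ -715.20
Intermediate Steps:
n = -3 (n = 6*(-1/2) = -3)
l(r, I) = -2/(4 + r) (l(r, I) = -2/(r + 4) = -2/(4 + r))
(3*l(1, n))*596 = (3*(-2/(4 + 1)))*596 = (3*(-2/5))*596 = -6/5*596 = -3576/5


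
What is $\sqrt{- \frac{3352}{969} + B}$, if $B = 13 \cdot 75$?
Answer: $\frac{\sqrt{912238887}}{969} \approx 31.17$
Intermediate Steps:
$B = 975$
$\sqrt{- \frac{3352}{969} + B} = \sqrt{- \frac{3352}{969} + 975} = \sqrt{\frac{941423}{969}} = \frac{\sqrt{912238887}}{969}$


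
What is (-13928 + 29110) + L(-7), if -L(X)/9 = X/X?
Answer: 15173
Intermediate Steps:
L(X) = -9 (L(X) = -9*X/X = -9*1 = -9)
(-13928 + 29110) + L(-7) = (-13928 + 29110) - 9 = 15182 - 9 = 15173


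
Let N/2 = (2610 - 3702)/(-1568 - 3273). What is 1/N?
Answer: 4841/2184 ≈ 2.2166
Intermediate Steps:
N = 2184/4841 (N = 2*((2610 - 3702)/(-1568 - 3273)) = 2*(-1092/(-4841)) = 2*(-1092*(-1/4841)) = 2*(1092/4841) = 2184/4841 ≈ 0.45115)
1/N = 1/(2184/4841) = 4841/2184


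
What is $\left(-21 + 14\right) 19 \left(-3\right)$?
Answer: $399$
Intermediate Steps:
$\left(-21 + 14\right) 19 \left(-3\right) = \left(-7\right) 19 \left(-3\right) = \left(-133\right) \left(-3\right) = 399$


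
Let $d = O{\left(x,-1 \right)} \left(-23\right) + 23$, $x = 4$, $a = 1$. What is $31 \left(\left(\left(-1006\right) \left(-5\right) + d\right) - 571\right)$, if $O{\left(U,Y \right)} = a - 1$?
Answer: $138942$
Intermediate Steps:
$O{\left(U,Y \right)} = 0$ ($O{\left(U,Y \right)} = 1 - 1 = 0$)
$d = 23$ ($d = 0 \left(-23\right) + 23 = 0 + 23 = 23$)
$31 \left(\left(\left(-1006\right) \left(-5\right) + d\right) - 571\right) = 31 \left(\left(\left(-1006\right) \left(-5\right) + 23\right) - 571\right) = 31 \left(\left(5030 + 23\right) - 571\right) = 31 \left(5053 - 571\right) = 31 \cdot 4482 = 138942$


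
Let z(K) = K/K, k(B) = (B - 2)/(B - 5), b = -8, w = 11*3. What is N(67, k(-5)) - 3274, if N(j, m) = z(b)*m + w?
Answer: -32403/10 ≈ -3240.3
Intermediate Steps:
w = 33
k(B) = (-2 + B)/(-5 + B)
z(K) = 1
N(j, m) = 33 + m (N(j, m) = 1*m + 33 = m + 33 = 33 + m)
N(67, k(-5)) - 3274 = (33 + (-2 - 5)/(-5 - 5)) - 3274 = (33 - 7/(-10)) - 3274 = (33 - 1/10*(-7)) - 3274 = (33 + 7/10) - 3274 = 337/10 - 3274 = -32403/10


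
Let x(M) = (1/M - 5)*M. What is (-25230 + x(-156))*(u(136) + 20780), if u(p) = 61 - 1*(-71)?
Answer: -511277488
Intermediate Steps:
u(p) = 132 (u(p) = 61 + 71 = 132)
x(M) = M*(-5 + 1/M) (x(M) = (-5 + 1/M)*M = M*(-5 + 1/M))
(-25230 + x(-156))*(u(136) + 20780) = (-25230 + (1 - 5*(-156)))*(132 + 20780) = (-25230 + (1 + 780))*20912 = (-25230 + 781)*20912 = -24449*20912 = -511277488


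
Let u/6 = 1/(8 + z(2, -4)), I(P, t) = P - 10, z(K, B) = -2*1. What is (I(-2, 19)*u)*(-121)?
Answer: 1452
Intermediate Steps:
z(K, B) = -2
I(P, t) = -10 + P
u = 1 (u = 6/(8 - 2) = 6/6 = 6*(⅙) = 1)
(I(-2, 19)*u)*(-121) = ((-10 - 2)*1)*(-121) = -12*1*(-121) = -12*(-121) = 1452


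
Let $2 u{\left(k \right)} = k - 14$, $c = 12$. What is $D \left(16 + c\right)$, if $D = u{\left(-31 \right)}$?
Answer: $-630$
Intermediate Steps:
$u{\left(k \right)} = -7 + \frac{k}{2}$ ($u{\left(k \right)} = \frac{k - 14}{2} = \frac{-14 + k}{2} = -7 + \frac{k}{2}$)
$D = - \frac{45}{2}$ ($D = -7 + \frac{1}{2} \left(-31\right) = -7 - \frac{31}{2} = - \frac{45}{2} \approx -22.5$)
$D \left(16 + c\right) = - \frac{45 \left(16 + 12\right)}{2} = \left(- \frac{45}{2}\right) 28 = -630$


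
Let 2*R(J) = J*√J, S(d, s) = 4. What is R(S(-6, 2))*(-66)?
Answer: -264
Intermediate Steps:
R(J) = J^(3/2)/2 (R(J) = (J*√J)/2 = J^(3/2)/2)
R(S(-6, 2))*(-66) = (4^(3/2)/2)*(-66) = ((½)*8)*(-66) = 4*(-66) = -264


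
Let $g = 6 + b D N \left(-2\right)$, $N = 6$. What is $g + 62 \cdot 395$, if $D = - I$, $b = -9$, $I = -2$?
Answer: $24712$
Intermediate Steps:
$D = 2$ ($D = \left(-1\right) \left(-2\right) = 2$)
$g = 222$ ($g = 6 - 9 \cdot 2 \cdot 6 \left(-2\right) = 6 - 9 \cdot 12 \left(-2\right) = 6 - -216 = 6 + 216 = 222$)
$g + 62 \cdot 395 = 222 + 62 \cdot 395 = 222 + 24490 = 24712$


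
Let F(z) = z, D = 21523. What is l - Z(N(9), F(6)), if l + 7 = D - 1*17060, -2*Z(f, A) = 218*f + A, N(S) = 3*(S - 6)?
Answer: 5440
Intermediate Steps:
N(S) = -18 + 3*S (N(S) = 3*(-6 + S) = -18 + 3*S)
Z(f, A) = -109*f - A/2 (Z(f, A) = -(218*f + A)/2 = -(A + 218*f)/2 = -109*f - A/2)
l = 4456 (l = -7 + (21523 - 1*17060) = -7 + (21523 - 17060) = -7 + 4463 = 4456)
l - Z(N(9), F(6)) = 4456 - (-109*(-18 + 3*9) - 1/2*6) = 4456 - (-109*(-18 + 27) - 3) = 4456 - (-109*9 - 3) = 4456 - (-981 - 3) = 4456 - 1*(-984) = 4456 + 984 = 5440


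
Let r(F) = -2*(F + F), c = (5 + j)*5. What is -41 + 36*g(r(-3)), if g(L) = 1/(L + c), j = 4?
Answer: -767/19 ≈ -40.368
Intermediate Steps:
c = 45 (c = (5 + 4)*5 = 9*5 = 45)
r(F) = -4*F
g(L) = 1/(45 + L) (g(L) = 1/(L + 45) = 1/(45 + L))
-41 + 36*g(r(-3)) = -41 + 36/(45 - 4*(-3)) = -41 + 36/(45 + 12) = -41 + 36/57 = -41 + 36*(1/57) = -41 + 12/19 = -767/19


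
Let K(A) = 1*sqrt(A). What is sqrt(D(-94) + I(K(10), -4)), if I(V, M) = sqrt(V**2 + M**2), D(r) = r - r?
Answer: 26**(1/4) ≈ 2.2581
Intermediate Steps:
K(A) = sqrt(A)
D(r) = 0
I(V, M) = sqrt(M**2 + V**2)
sqrt(D(-94) + I(K(10), -4)) = sqrt(0 + sqrt((-4)**2 + (sqrt(10))**2)) = sqrt(0 + sqrt(16 + 10)) = sqrt(0 + sqrt(26)) = sqrt(sqrt(26)) = 26**(1/4)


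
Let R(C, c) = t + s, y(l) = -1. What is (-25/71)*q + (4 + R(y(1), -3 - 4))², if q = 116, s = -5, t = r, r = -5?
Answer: -344/71 ≈ -4.8451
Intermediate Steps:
t = -5
R(C, c) = -10 (R(C, c) = -5 - 5 = -10)
(-25/71)*q + (4 + R(y(1), -3 - 4))² = -25/71*116 + (4 - 10)² = -25*1/71*116 + (-6)² = -25/71*116 + 36 = -2900/71 + 36 = -344/71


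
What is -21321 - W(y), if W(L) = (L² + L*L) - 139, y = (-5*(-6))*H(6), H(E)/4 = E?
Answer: -1057982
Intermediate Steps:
H(E) = 4*E
y = 720 (y = (-5*(-6))*(4*6) = 30*24 = 720)
W(L) = -139 + 2*L² (W(L) = (L² + L²) - 139 = 2*L² - 139 = -139 + 2*L²)
-21321 - W(y) = -21321 - (-139 + 2*720²) = -21321 - (-139 + 2*518400) = -21321 - (-139 + 1036800) = -21321 - 1*1036661 = -21321 - 1036661 = -1057982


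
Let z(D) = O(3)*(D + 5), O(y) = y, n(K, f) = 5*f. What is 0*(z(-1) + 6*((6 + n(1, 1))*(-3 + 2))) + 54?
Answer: 54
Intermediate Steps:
z(D) = 15 + 3*D (z(D) = 3*(D + 5) = 3*(5 + D) = 15 + 3*D)
0*(z(-1) + 6*((6 + n(1, 1))*(-3 + 2))) + 54 = 0*((15 + 3*(-1)) + 6*((6 + 5*1)*(-3 + 2))) + 54 = 0*((15 - 3) + 6*((6 + 5)*(-1))) + 54 = 0*(12 + 6*(11*(-1))) + 54 = 0*(12 + 6*(-11)) + 54 = 0*(12 - 66) + 54 = 0*(-54) + 54 = 0 + 54 = 54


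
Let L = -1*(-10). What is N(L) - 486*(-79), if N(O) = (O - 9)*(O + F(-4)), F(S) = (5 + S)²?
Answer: 38405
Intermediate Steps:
L = 10
N(O) = (1 + O)*(-9 + O) (N(O) = (O - 9)*(O + (5 - 4)²) = (-9 + O)*(O + 1²) = (-9 + O)*(O + 1) = (-9 + O)*(1 + O) = (1 + O)*(-9 + O))
N(L) - 486*(-79) = (-9 + 10² - 8*10) - 486*(-79) = (-9 + 100 - 80) + 38394 = 11 + 38394 = 38405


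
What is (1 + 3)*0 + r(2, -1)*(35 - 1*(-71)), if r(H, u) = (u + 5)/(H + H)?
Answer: 106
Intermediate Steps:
r(H, u) = (5 + u)/(2*H) (r(H, u) = (5 + u)/((2*H)) = (5 + u)*(1/(2*H)) = (5 + u)/(2*H))
(1 + 3)*0 + r(2, -1)*(35 - 1*(-71)) = (1 + 3)*0 + ((1/2)*(5 - 1)/2)*(35 - 1*(-71)) = 4*0 + ((1/2)*(1/2)*4)*(35 + 71) = 0 + 1*106 = 0 + 106 = 106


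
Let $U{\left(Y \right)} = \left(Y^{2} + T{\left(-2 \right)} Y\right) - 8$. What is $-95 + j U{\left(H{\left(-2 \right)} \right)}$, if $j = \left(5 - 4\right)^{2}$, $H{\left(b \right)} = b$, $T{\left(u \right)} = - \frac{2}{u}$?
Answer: $-101$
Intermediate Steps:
$j = 1$ ($j = 1^{2} = 1$)
$U{\left(Y \right)} = -8 + Y + Y^{2}$ ($U{\left(Y \right)} = \left(Y^{2} + - \frac{2}{-2} Y\right) - 8 = \left(Y^{2} + \left(-2\right) \left(- \frac{1}{2}\right) Y\right) - 8 = \left(Y^{2} + 1 Y\right) - 8 = \left(Y^{2} + Y\right) - 8 = \left(Y + Y^{2}\right) - 8 = -8 + Y + Y^{2}$)
$-95 + j U{\left(H{\left(-2 \right)} \right)} = -95 + 1 \left(-8 - 2 + \left(-2\right)^{2}\right) = -95 + 1 \left(-8 - 2 + 4\right) = -95 + 1 \left(-6\right) = -95 - 6 = -101$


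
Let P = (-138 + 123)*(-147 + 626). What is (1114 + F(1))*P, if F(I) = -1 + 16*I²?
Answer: -8111865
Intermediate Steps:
P = -7185 (P = -15*479 = -7185)
(1114 + F(1))*P = (1114 + (-1 + 16*1²))*(-7185) = (1114 + (-1 + 16*1))*(-7185) = (1114 + (-1 + 16))*(-7185) = (1114 + 15)*(-7185) = 1129*(-7185) = -8111865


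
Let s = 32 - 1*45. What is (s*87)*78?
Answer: -88218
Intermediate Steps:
s = -13 (s = 32 - 45 = -13)
(s*87)*78 = -13*87*78 = -1131*78 = -88218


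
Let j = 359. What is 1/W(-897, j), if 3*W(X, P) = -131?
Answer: -3/131 ≈ -0.022901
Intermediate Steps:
W(X, P) = -131/3 (W(X, P) = (⅓)*(-131) = -131/3)
1/W(-897, j) = 1/(-131/3) = -3/131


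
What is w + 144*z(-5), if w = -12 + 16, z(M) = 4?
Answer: 580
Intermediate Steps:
w = 4
w + 144*z(-5) = 4 + 144*4 = 4 + 576 = 580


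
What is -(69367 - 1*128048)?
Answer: 58681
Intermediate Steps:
-(69367 - 1*128048) = -(69367 - 128048) = -1*(-58681) = 58681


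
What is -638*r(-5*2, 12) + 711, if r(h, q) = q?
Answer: -6945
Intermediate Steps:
-638*r(-5*2, 12) + 711 = -638*12 + 711 = -7656 + 711 = -6945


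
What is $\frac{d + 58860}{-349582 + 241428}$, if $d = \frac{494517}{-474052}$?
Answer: $- \frac{27902206203}{51270620008} \approx -0.54421$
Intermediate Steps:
$d = - \frac{494517}{474052}$ ($d = 494517 \left(- \frac{1}{474052}\right) = - \frac{494517}{474052} \approx -1.0432$)
$\frac{d + 58860}{-349582 + 241428} = \frac{- \frac{494517}{474052} + 58860}{-349582 + 241428} = \frac{27902206203}{474052 \left(-108154\right)} = \frac{27902206203}{474052} \left(- \frac{1}{108154}\right) = - \frac{27902206203}{51270620008}$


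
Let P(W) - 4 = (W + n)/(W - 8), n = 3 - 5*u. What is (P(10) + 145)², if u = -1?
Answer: 24964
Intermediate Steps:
n = 8 (n = 3 - 5*(-1) = 3 + 5 = 8)
P(W) = 4 + (8 + W)/(-8 + W) (P(W) = 4 + (W + 8)/(W - 8) = 4 + (8 + W)/(-8 + W))
(P(10) + 145)² = ((-24 + 5*10)/(-8 + 10) + 145)² = ((-24 + 50)/2 + 145)² = ((½)*26 + 145)² = (13 + 145)² = 158² = 24964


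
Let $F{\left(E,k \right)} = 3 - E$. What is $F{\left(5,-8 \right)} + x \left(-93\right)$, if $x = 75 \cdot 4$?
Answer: $-27902$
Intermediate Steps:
$x = 300$
$F{\left(5,-8 \right)} + x \left(-93\right) = \left(3 - 5\right) + 300 \left(-93\right) = \left(3 - 5\right) - 27900 = -2 - 27900 = -27902$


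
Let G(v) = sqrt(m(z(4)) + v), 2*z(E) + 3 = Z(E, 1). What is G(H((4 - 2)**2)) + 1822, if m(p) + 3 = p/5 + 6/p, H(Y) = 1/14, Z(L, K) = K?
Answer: 1822 + 3*I*sqrt(4970)/70 ≈ 1822.0 + 3.0214*I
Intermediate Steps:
z(E) = -1 (z(E) = -3/2 + (1/2)*1 = -3/2 + 1/2 = -1)
H(Y) = 1/14
m(p) = -3 + 6/p + p/5 (m(p) = -3 + (p/5 + 6/p) = -3 + (6/p + p/5) = -3 + 6/p + p/5)
G(v) = sqrt(-46/5 + v) (G(v) = sqrt((-3 + 6/(-1) + (1/5)*(-1)) + v) = sqrt((-3 + 6*(-1) - 1/5) + v) = sqrt((-3 - 6 - 1/5) + v) = sqrt(-46/5 + v))
G(H((4 - 2)**2)) + 1822 = sqrt(-230 + 25*(1/14))/5 + 1822 = sqrt(-230 + 25/14)/5 + 1822 = sqrt(-3195/14)/5 + 1822 = (3*I*sqrt(4970)/14)/5 + 1822 = 3*I*sqrt(4970)/70 + 1822 = 1822 + 3*I*sqrt(4970)/70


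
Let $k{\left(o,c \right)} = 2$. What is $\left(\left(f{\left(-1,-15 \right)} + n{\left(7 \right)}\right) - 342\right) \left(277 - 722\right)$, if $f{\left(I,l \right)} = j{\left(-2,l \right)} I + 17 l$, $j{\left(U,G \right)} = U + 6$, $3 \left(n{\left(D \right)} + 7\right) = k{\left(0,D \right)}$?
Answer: $\frac{810790}{3} \approx 2.7026 \cdot 10^{5}$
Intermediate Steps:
$n{\left(D \right)} = - \frac{19}{3}$ ($n{\left(D \right)} = -7 + \frac{1}{3} \cdot 2 = -7 + \frac{2}{3} = - \frac{19}{3}$)
$j{\left(U,G \right)} = 6 + U$
$f{\left(I,l \right)} = 4 I + 17 l$ ($f{\left(I,l \right)} = \left(6 - 2\right) I + 17 l = 4 I + 17 l$)
$\left(\left(f{\left(-1,-15 \right)} + n{\left(7 \right)}\right) - 342\right) \left(277 - 722\right) = \left(\left(\left(4 \left(-1\right) + 17 \left(-15\right)\right) - \frac{19}{3}\right) - 342\right) \left(277 - 722\right) = \left(\left(\left(-4 - 255\right) - \frac{19}{3}\right) - 342\right) \left(-445\right) = \left(\left(-259 - \frac{19}{3}\right) - 342\right) \left(-445\right) = \left(- \frac{796}{3} - 342\right) \left(-445\right) = \left(- \frac{1822}{3}\right) \left(-445\right) = \frac{810790}{3}$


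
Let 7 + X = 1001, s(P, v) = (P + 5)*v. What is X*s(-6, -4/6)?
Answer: 1988/3 ≈ 662.67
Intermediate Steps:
s(P, v) = v*(5 + P) (s(P, v) = (5 + P)*v = v*(5 + P))
X = 994 (X = -7 + 1001 = 994)
X*s(-6, -4/6) = 994*((-4/6)*(5 - 6)) = 994*(-4*⅙*(-1)) = 994*(-⅔*(-1)) = 994*(⅔) = 1988/3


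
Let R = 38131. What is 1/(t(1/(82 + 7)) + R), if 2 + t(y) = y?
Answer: 89/3393482 ≈ 2.6227e-5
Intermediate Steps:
t(y) = -2 + y
1/(t(1/(82 + 7)) + R) = 1/((-2 + 1/(82 + 7)) + 38131) = 1/((-2 + 1/89) + 38131) = 1/(-177/89 + 38131) = 1/(3393482/89) = 89/3393482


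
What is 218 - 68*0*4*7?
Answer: 218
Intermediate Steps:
218 - 68*0*4*7 = 218 - 0*7 = 218 - 68*0 = 218 + 0 = 218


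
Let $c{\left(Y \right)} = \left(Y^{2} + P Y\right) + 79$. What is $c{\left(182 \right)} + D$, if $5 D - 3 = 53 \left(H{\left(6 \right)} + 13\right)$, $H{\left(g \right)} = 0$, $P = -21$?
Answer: $\frac{147597}{5} \approx 29519.0$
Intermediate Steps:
$c{\left(Y \right)} = 79 + Y^{2} - 21 Y$ ($c{\left(Y \right)} = \left(Y^{2} - 21 Y\right) + 79 = 79 + Y^{2} - 21 Y$)
$D = \frac{692}{5}$ ($D = \frac{3}{5} + \frac{53 \left(0 + 13\right)}{5} = \frac{3}{5} + \frac{53 \cdot 13}{5} = \frac{3}{5} + \frac{1}{5} \cdot 689 = \frac{3}{5} + \frac{689}{5} = \frac{692}{5} \approx 138.4$)
$c{\left(182 \right)} + D = \left(79 + 182^{2} - 3822\right) + \frac{692}{5} = \left(79 + 33124 - 3822\right) + \frac{692}{5} = 29381 + \frac{692}{5} = \frac{147597}{5}$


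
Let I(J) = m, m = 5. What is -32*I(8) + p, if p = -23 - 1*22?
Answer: -205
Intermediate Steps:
I(J) = 5
p = -45 (p = -23 - 22 = -45)
-32*I(8) + p = -32*5 - 45 = -160 - 45 = -205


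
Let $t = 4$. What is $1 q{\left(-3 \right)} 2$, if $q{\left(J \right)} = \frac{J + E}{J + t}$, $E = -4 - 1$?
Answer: $-16$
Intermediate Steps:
$E = -5$ ($E = -4 - 1 = -5$)
$q{\left(J \right)} = \frac{-5 + J}{4 + J}$ ($q{\left(J \right)} = \frac{J - 5}{J + 4} = \frac{-5 + J}{4 + J}$)
$1 q{\left(-3 \right)} 2 = 1 \frac{-5 - 3}{4 - 3} \cdot 2 = 1 \cdot 1^{-1} \left(-8\right) 2 = 1 \cdot 1 \left(-8\right) 2 = 1 \left(-8\right) 2 = \left(-8\right) 2 = -16$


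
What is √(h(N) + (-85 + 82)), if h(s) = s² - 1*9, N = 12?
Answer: 2*√33 ≈ 11.489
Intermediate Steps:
h(s) = -9 + s² (h(s) = s² - 9 = -9 + s²)
√(h(N) + (-85 + 82)) = √((-9 + 12²) + (-85 + 82)) = √((-9 + 144) - 3) = √(135 - 3) = √132 = 2*√33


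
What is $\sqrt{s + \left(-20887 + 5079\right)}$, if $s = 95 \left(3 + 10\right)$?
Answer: $i \sqrt{14573} \approx 120.72 i$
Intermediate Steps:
$s = 1235$ ($s = 95 \cdot 13 = 1235$)
$\sqrt{s + \left(-20887 + 5079\right)} = \sqrt{1235 + \left(-20887 + 5079\right)} = \sqrt{1235 - 15808} = \sqrt{-14573} = i \sqrt{14573}$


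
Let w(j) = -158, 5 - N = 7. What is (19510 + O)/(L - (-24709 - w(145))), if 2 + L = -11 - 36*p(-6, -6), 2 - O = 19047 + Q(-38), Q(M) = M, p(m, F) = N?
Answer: 503/24610 ≈ 0.020439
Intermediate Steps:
N = -2 (N = 5 - 1*7 = 5 - 7 = -2)
p(m, F) = -2
O = -19007 (O = 2 - (19047 - 38) = 2 - 1*19009 = 2 - 19009 = -19007)
L = 59 (L = -2 + (-11 - 36*(-2)) = -2 + (-11 + 72) = -2 + 61 = 59)
(19510 + O)/(L - (-24709 - w(145))) = (19510 - 19007)/(59 - (-24709 - 1*(-158))) = 503/(59 - (-24709 + 158)) = 503/(59 - 1*(-24551)) = 503/(59 + 24551) = 503/24610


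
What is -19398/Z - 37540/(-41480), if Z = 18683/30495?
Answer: -72166062397/2279326 ≈ -31661.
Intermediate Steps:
Z = 18683/30495 (Z = 18683*(1/30495) = 18683/30495 ≈ 0.61266)
-19398/Z - 37540/(-41480) = -19398/18683/30495 - 37540/(-41480) = -19398*30495/18683 - 37540*(-1/41480) = -591542010/18683 + 1877/2074 = -72166062397/2279326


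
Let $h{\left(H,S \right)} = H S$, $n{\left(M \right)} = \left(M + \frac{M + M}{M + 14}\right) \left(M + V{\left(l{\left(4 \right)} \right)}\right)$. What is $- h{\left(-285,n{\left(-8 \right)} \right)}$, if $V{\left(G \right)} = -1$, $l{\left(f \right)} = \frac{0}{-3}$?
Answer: $27360$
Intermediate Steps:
$l{\left(f \right)} = 0$ ($l{\left(f \right)} = 0 \left(- \frac{1}{3}\right) = 0$)
$n{\left(M \right)} = \left(-1 + M\right) \left(M + \frac{2 M}{14 + M}\right)$ ($n{\left(M \right)} = \left(M + \frac{M + M}{M + 14}\right) \left(M - 1\right) = \left(M + \frac{2 M}{14 + M}\right) \left(-1 + M\right) = \left(-1 + M\right) \left(M + \frac{2 M}{14 + M}\right)$)
$- h{\left(-285,n{\left(-8 \right)} \right)} = - \left(-285\right) \left(- \frac{8 \left(-16 + \left(-8\right)^{2} + 15 \left(-8\right)\right)}{14 - 8}\right) = - \left(-285\right) \left(- \frac{8 \left(-16 + 64 - 120\right)}{6}\right) = - \left(-285\right) \left(\left(-8\right) \frac{1}{6} \left(-72\right)\right) = - \left(-285\right) 96 = \left(-1\right) \left(-27360\right) = 27360$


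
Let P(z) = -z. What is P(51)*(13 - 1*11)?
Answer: -102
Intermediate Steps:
P(51)*(13 - 1*11) = (-1*51)*(13 - 1*11) = -51*(13 - 11) = -51*2 = -102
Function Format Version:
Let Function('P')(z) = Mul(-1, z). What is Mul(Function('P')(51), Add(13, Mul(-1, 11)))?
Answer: -102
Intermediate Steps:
Mul(Function('P')(51), Add(13, Mul(-1, 11))) = Mul(Mul(-1, 51), Add(13, Mul(-1, 11))) = Mul(-51, Add(13, -11)) = Mul(-51, 2) = -102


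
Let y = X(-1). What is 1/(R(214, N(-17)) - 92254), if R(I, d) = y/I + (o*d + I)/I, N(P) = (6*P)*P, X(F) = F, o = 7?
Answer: -214/19730005 ≈ -1.0846e-5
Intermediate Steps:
N(P) = 6*P**2
y = -1
R(I, d) = -1/I + (I + 7*d)/I (R(I, d) = -1/I + (7*d + I)/I = -1/I + (I + 7*d)/I)
1/(R(214, N(-17)) - 92254) = 1/((-1 + 214 + 7*(6*(-17)**2))/214 - 92254) = 1/((-1 + 214 + 7*(6*289))/214 - 92254) = 1/((-1 + 214 + 7*1734)/214 - 92254) = 1/((-1 + 214 + 12138)/214 - 92254) = 1/((1/214)*12351 - 92254) = 1/(12351/214 - 92254) = 1/(-19730005/214) = -214/19730005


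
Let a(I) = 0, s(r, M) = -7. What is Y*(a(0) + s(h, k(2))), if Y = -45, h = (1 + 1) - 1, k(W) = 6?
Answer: 315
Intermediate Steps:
h = 1 (h = 2 - 1 = 1)
Y*(a(0) + s(h, k(2))) = -45*(0 - 7) = -45*(-7) = 315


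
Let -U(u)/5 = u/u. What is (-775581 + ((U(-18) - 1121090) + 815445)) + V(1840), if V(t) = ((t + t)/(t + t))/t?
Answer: -1989465039/1840 ≈ -1.0812e+6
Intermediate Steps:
U(u) = -5 (U(u) = -5*u/u = -5*1 = -5)
V(t) = 1/t (V(t) = ((2*t)/((2*t)))/t = ((2*t)*(1/(2*t)))/t = 1/t)
(-775581 + ((U(-18) - 1121090) + 815445)) + V(1840) = (-775581 + ((-5 - 1121090) + 815445)) + 1/1840 = (-775581 + (-1121095 + 815445)) + 1/1840 = (-775581 - 305650) + 1/1840 = -1081231 + 1/1840 = -1989465039/1840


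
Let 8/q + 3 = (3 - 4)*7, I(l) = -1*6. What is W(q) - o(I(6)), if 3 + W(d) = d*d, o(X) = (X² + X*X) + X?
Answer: -1709/25 ≈ -68.360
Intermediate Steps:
I(l) = -6
o(X) = X + 2*X² (o(X) = (X² + X²) + X = 2*X² + X = X + 2*X²)
q = -⅘ (q = 8/(-3 + (3 - 4)*7) = 8/(-3 - 1*7) = 8/(-3 - 7) = 8/(-10) = 8*(-⅒) = -⅘ ≈ -0.80000)
W(d) = -3 + d² (W(d) = -3 + d*d = -3 + d²)
W(q) - o(I(6)) = (-3 + (-⅘)²) - (-6)*(1 + 2*(-6)) = (-3 + 16/25) - (-6)*(1 - 12) = -59/25 - (-6)*(-11) = -59/25 - 1*66 = -59/25 - 66 = -1709/25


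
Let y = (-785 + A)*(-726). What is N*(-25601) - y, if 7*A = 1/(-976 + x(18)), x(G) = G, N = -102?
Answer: 6844787013/3353 ≈ 2.0414e+6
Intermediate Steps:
A = -1/6706 (A = 1/(7*(-976 + 18)) = (1/7)/(-958) = (1/7)*(-1/958) = -1/6706 ≈ -0.00014912)
y = 1910908593/3353 (y = (-785 - 1/6706)*(-726) = -5264211/6706*(-726) = 1910908593/3353 ≈ 5.6991e+5)
N*(-25601) - y = -102*(-25601) - 1*1910908593/3353 = 2611302 - 1910908593/3353 = 6844787013/3353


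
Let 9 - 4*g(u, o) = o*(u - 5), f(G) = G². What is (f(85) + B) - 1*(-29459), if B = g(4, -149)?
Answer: 36649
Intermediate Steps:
g(u, o) = 9/4 - o*(-5 + u)/4 (g(u, o) = 9/4 - o*(u - 5)/4 = 9/4 - o*(-5 + u)/4)
B = -35 (B = 9/4 + (5/4)*(-149) - ¼*(-149)*4 = 9/4 - 745/4 + 149 = -35)
(f(85) + B) - 1*(-29459) = (85² - 35) - 1*(-29459) = (7225 - 35) + 29459 = 7190 + 29459 = 36649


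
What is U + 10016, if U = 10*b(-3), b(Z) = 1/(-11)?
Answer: 110166/11 ≈ 10015.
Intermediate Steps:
b(Z) = -1/11
U = -10/11 (U = 10*(-1/11) = -10/11 ≈ -0.90909)
U + 10016 = -10/11 + 10016 = 110166/11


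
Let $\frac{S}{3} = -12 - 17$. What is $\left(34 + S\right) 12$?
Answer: $-636$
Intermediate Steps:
$S = -87$ ($S = 3 \left(-12 - 17\right) = 3 \left(-29\right) = -87$)
$\left(34 + S\right) 12 = \left(34 - 87\right) 12 = \left(-53\right) 12 = -636$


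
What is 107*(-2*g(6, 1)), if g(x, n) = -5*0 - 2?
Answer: 428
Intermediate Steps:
g(x, n) = -2 (g(x, n) = 0 - 2 = -2)
107*(-2*g(6, 1)) = 107*(-2*(-2)) = 107*4 = 428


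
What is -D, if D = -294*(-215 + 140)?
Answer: -22050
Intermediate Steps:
D = 22050 (D = -294*(-75) = 22050)
-D = -1*22050 = -22050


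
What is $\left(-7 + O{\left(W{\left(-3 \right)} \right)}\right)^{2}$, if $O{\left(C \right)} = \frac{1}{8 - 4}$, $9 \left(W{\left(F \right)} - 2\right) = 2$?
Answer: $\frac{729}{16} \approx 45.563$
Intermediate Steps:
$W{\left(F \right)} = \frac{20}{9}$ ($W{\left(F \right)} = 2 + \frac{1}{9} \cdot 2 = 2 + \frac{2}{9} = \frac{20}{9}$)
$O{\left(C \right)} = \frac{1}{4}$
$\left(-7 + O{\left(W{\left(-3 \right)} \right)}\right)^{2} = \left(-7 + \frac{1}{4}\right)^{2} = \left(- \frac{27}{4}\right)^{2} = \frac{729}{16}$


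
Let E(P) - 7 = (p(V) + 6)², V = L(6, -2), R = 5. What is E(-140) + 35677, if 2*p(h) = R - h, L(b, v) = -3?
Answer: 35784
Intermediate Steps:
V = -3
p(h) = 5/2 - h/2 (p(h) = (5 - h)/2 = 5/2 - h/2)
E(P) = 107 (E(P) = 7 + ((5/2 - ½*(-3)) + 6)² = 7 + ((5/2 + 3/2) + 6)² = 7 + (4 + 6)² = 7 + 10² = 7 + 100 = 107)
E(-140) + 35677 = 107 + 35677 = 35784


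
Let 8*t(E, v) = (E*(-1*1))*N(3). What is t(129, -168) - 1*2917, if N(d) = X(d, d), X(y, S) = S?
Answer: -23723/8 ≈ -2965.4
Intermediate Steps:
N(d) = d
t(E, v) = -3*E/8 (t(E, v) = ((E*(-1*1))*3)/8 = ((E*(-1))*3)/8 = (-E*3)/8 = (-3*E)/8 = -3*E/8)
t(129, -168) - 1*2917 = -3/8*129 - 1*2917 = -387/8 - 2917 = -23723/8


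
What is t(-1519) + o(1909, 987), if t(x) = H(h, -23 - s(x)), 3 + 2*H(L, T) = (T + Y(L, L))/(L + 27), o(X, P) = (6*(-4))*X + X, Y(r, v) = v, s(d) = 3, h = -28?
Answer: -87763/2 ≈ -43882.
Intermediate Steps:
o(X, P) = -23*X (o(X, P) = -24*X + X = -23*X)
H(L, T) = -3/2 + (L + T)/(2*(27 + L)) (H(L, T) = -3/2 + ((T + L)/(L + 27))/2 = -3/2 + ((L + T)/(27 + L))/2 = -3/2 + (L + T)/(2*(27 + L)))
t(x) = 51/2 (t(x) = (-81 + (-23 - 1*3) - 2*(-28))/(2*(27 - 28)) = (½)*(-81 + (-23 - 3) + 56)/(-1) = (½)*(-1)*(-81 - 26 + 56) = (½)*(-1)*(-51) = 51/2)
t(-1519) + o(1909, 987) = 51/2 - 23*1909 = 51/2 - 43907 = -87763/2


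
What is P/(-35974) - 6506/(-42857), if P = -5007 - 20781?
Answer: 669621580/770868859 ≈ 0.86866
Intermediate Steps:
P = -25788
P/(-35974) - 6506/(-42857) = -25788/(-35974) - 6506/(-42857) = -25788*(-1/35974) - 6506*(-1/42857) = 12894/17987 + 6506/42857 = 669621580/770868859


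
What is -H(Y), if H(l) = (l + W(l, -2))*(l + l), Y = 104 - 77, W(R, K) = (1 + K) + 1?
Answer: -1458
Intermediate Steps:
W(R, K) = 2 + K
Y = 27
H(l) = 2*l**2 (H(l) = (l + (2 - 2))*(l + l) = (l + 0)*(2*l) = l*(2*l) = 2*l**2)
-H(Y) = -2*27**2 = -2*729 = -1*1458 = -1458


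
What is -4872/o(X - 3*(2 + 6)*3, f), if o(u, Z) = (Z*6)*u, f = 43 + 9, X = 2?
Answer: 29/130 ≈ 0.22308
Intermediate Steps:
f = 52
o(u, Z) = 6*Z*u (o(u, Z) = (6*Z)*u = 6*Z*u)
-4872/o(X - 3*(2 + 6)*3, f) = -4872*1/(312*(2 - 3*(2 + 6)*3)) = -4872*1/(312*(2 - 24*3)) = -4872*1/(312*(2 - 3*24)) = -4872*1/(312*(2 - 72)) = -4872/(6*52*(-70)) = -4872/(-21840) = -4872*(-1/21840) = 29/130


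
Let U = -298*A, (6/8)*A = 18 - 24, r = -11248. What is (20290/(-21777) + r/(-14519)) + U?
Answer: 753724104178/316180263 ≈ 2383.8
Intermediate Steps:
A = -8 (A = 4*(18 - 24)/3 = (4/3)*(-6) = -8)
U = 2384 (U = -298*(-8) = 2384)
(20290/(-21777) + r/(-14519)) + U = (20290/(-21777) - 11248/(-14519)) + 2384 = (20290*(-1/21777) - 11248*(-1/14519)) + 2384 = (-20290/21777 + 11248/14519) + 2384 = -49642814/316180263 + 2384 = 753724104178/316180263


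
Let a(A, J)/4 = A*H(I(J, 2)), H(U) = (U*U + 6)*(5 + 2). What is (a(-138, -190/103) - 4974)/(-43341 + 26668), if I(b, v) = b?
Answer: 438218622/176883857 ≈ 2.4774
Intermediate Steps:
H(U) = 42 + 7*U² (H(U) = (U² + 6)*7 = (6 + U²)*7 = 42 + 7*U²)
a(A, J) = 4*A*(42 + 7*J²) (a(A, J) = 4*(A*(42 + 7*J²)) = 4*A*(42 + 7*J²))
(a(-138, -190/103) - 4974)/(-43341 + 26668) = (28*(-138)*(6 + (-190/103)²) - 4974)/(-43341 + 26668) = (28*(-138)*(6 + (-190*1/103)²) - 4974)/(-16673) = (28*(-138)*(6 + (-190/103)²) - 4974)*(-1/16673) = (28*(-138)*(6 + 36100/10609) - 4974)*(-1/16673) = (28*(-138)*(99754/10609) - 4974)*(-1/16673) = (-385449456/10609 - 4974)*(-1/16673) = -438218622/10609*(-1/16673) = 438218622/176883857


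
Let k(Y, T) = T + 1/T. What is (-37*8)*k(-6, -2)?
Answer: 740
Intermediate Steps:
(-37*8)*k(-6, -2) = (-37*8)*(-2 + 1/(-2)) = -296*(-2 - ½) = -296*(-5/2) = 740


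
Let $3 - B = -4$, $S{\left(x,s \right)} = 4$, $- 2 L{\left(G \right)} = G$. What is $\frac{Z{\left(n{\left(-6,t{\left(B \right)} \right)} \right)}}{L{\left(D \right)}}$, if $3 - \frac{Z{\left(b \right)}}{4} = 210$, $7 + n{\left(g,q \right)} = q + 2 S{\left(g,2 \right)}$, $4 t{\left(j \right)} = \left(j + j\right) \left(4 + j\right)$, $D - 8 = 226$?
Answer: $\frac{92}{13} \approx 7.0769$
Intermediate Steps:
$D = 234$ ($D = 8 + 226 = 234$)
$L{\left(G \right)} = - \frac{G}{2}$
$B = 7$ ($B = 3 - -4 = 3 + 4 = 7$)
$t{\left(j \right)} = \frac{j \left(4 + j\right)}{2}$ ($t{\left(j \right)} = \frac{\left(j + j\right) \left(4 + j\right)}{4} = \frac{2 j \left(4 + j\right)}{4} = \frac{j \left(4 + j\right)}{2}$)
$n{\left(g,q \right)} = 1 + q$ ($n{\left(g,q \right)} = -7 + \left(q + 2 \cdot 4\right) = -7 + \left(q + 8\right) = -7 + \left(8 + q\right) = 1 + q$)
$Z{\left(b \right)} = -828$ ($Z{\left(b \right)} = 12 - 840 = -828$)
$\frac{Z{\left(n{\left(-6,t{\left(B \right)} \right)} \right)}}{L{\left(D \right)}} = - \frac{828}{\left(- \frac{1}{2}\right) 234} = - \frac{828}{-117} = \left(-828\right) \left(- \frac{1}{117}\right) = \frac{92}{13}$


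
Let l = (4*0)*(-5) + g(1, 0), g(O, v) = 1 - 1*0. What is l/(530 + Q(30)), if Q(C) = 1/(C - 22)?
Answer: 8/4241 ≈ 0.0018863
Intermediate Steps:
Q(C) = 1/(-22 + C)
g(O, v) = 1 (g(O, v) = 1 + 0 = 1)
l = 1 (l = (4*0)*(-5) + 1 = 0*(-5) + 1 = 0 + 1 = 1)
l/(530 + Q(30)) = 1/(530 + 1/(-22 + 30)) = 1/(530 + 1/8) = 1/(4241/8) = 1*(8/4241) = 8/4241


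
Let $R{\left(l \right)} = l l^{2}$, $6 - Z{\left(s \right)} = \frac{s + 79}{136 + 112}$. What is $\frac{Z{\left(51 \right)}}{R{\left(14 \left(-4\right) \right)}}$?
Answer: $- \frac{97}{3110912} \approx -3.1181 \cdot 10^{-5}$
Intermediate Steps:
$Z{\left(s \right)} = \frac{1409}{248} - \frac{s}{248}$ ($Z{\left(s \right)} = 6 - \frac{s + 79}{136 + 112} = 6 - \frac{79 + s}{248} = 6 - \left(79 + s\right) \frac{1}{248} = 6 - \left(\frac{79}{248} + \frac{s}{248}\right) = \frac{1409}{248} - \frac{s}{248}$)
$R{\left(l \right)} = l^{3}$
$\frac{Z{\left(51 \right)}}{R{\left(14 \left(-4\right) \right)}} = \frac{\frac{1409}{248} - \frac{51}{248}}{\left(14 \left(-4\right)\right)^{3}} = \frac{\frac{1409}{248} - \frac{51}{248}}{\left(-56\right)^{3}} = \frac{679}{124 \left(-175616\right)} = \frac{679}{124} \left(- \frac{1}{175616}\right) = - \frac{97}{3110912}$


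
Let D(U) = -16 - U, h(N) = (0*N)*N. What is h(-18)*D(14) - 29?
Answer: -29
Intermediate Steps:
h(N) = 0 (h(N) = 0*N = 0)
h(-18)*D(14) - 29 = 0*(-16 - 1*14) - 29 = 0*(-16 - 14) - 29 = 0*(-30) - 29 = 0 - 29 = -29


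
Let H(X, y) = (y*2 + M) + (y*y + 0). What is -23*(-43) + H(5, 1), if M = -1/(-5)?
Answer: 4961/5 ≈ 992.20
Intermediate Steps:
M = ⅕ (M = -1*(-⅕) = ⅕ ≈ 0.20000)
H(X, y) = ⅕ + y² + 2*y (H(X, y) = (y*2 + ⅕) + (y*y + 0) = (2*y + ⅕) + (y² + 0) = (⅕ + 2*y) + y² = ⅕ + y² + 2*y)
-23*(-43) + H(5, 1) = -23*(-43) + (⅕ + 1² + 2*1) = 989 + (⅕ + 1 + 2) = 989 + 16/5 = 4961/5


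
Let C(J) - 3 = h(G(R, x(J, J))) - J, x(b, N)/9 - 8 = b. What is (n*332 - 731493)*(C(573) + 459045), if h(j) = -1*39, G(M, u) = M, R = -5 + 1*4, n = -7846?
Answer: -1529509825140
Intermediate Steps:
x(b, N) = 72 + 9*b
R = -1 (R = -5 + 4 = -1)
h(j) = -39
C(J) = -36 - J (C(J) = 3 + (-39 - J) = -36 - J)
(n*332 - 731493)*(C(573) + 459045) = (-7846*332 - 731493)*((-36 - 1*573) + 459045) = (-2604872 - 731493)*((-36 - 573) + 459045) = -3336365*(-609 + 459045) = -3336365*458436 = -1529509825140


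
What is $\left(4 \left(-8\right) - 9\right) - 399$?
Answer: $-440$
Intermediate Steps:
$\left(4 \left(-8\right) - 9\right) - 399 = \left(-32 - 9\right) - 399 = -41 - 399 = -440$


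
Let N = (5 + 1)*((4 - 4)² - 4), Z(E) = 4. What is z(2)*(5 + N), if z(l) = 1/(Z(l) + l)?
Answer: -19/6 ≈ -3.1667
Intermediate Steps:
z(l) = 1/(4 + l)
N = -24 (N = 6*(0² - 4) = 6*(0 - 4) = 6*(-4) = -24)
z(2)*(5 + N) = (5 - 24)/(4 + 2) = -19/6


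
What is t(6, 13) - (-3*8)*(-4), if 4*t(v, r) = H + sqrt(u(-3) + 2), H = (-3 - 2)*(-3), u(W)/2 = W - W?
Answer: -369/4 + sqrt(2)/4 ≈ -91.896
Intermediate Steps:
u(W) = 0 (u(W) = 2*(W - W) = 2*0 = 0)
H = 15 (H = -5*(-3) = 15)
t(v, r) = 15/4 + sqrt(2)/4 (t(v, r) = (15 + sqrt(0 + 2))/4 = (15 + sqrt(2))/4 = 15/4 + sqrt(2)/4)
t(6, 13) - (-3*8)*(-4) = (15/4 + sqrt(2)/4) - (-3*8)*(-4) = (15/4 + sqrt(2)/4) - (-24)*(-4) = (15/4 + sqrt(2)/4) - 1*96 = (15/4 + sqrt(2)/4) - 96 = -369/4 + sqrt(2)/4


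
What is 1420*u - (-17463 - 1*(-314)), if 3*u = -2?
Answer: 48607/3 ≈ 16202.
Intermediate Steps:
u = -⅔ (u = (⅓)*(-2) = -⅔ ≈ -0.66667)
1420*u - (-17463 - 1*(-314)) = 1420*(-⅔) - (-17463 - 1*(-314)) = -2840/3 - (-17463 + 314) = -2840/3 - 1*(-17149) = -2840/3 + 17149 = 48607/3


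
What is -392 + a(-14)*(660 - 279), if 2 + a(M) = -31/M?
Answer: -4345/14 ≈ -310.36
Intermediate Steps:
a(M) = -2 - 31/M
-392 + a(-14)*(660 - 279) = -392 + (-2 - 31/(-14))*(660 - 279) = -392 + (-2 - 31*(-1/14))*381 = -392 + (-2 + 31/14)*381 = -392 + (3/14)*381 = -392 + 1143/14 = -4345/14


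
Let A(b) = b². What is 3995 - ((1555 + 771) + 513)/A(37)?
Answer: 5466316/1369 ≈ 3992.9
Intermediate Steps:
3995 - ((1555 + 771) + 513)/A(37) = 3995 - ((1555 + 771) + 513)/(37²) = 3995 - (2326 + 513)/1369 = 3995 - 2839/1369 = 5466316/1369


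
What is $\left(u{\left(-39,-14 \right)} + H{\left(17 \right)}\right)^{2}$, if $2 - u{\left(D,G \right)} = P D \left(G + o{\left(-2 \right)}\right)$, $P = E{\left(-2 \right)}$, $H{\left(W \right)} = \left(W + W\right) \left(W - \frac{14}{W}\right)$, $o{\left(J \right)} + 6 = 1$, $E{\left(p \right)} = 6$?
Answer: $15163236$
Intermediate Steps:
$o{\left(J \right)} = -5$ ($o{\left(J \right)} = -6 + 1 = -5$)
$H{\left(W \right)} = 2 W \left(W - \frac{14}{W}\right)$
$P = 6$
$u{\left(D,G \right)} = 2 - 6 D \left(-5 + G\right)$ ($u{\left(D,G \right)} = 2 - 6 D \left(G - 5\right) = 2 - 6 D \left(-5 + G\right)$)
$\left(u{\left(-39,-14 \right)} + H{\left(17 \right)}\right)^{2} = \left(\left(2 + 30 \left(-39\right) - \left(-234\right) \left(-14\right)\right) - \left(28 - 2 \cdot 17^{2}\right)\right)^{2} = \left(\left(2 - 1170 - 3276\right) + \left(-28 + 2 \cdot 289\right)\right)^{2} = \left(-4444 + \left(-28 + 578\right)\right)^{2} = \left(-4444 + 550\right)^{2} = \left(-3894\right)^{2} = 15163236$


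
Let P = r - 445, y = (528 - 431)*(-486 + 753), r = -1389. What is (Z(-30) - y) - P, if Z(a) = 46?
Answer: -24019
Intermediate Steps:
y = 25899 (y = 97*267 = 25899)
P = -1834 (P = -1389 - 445 = -1834)
(Z(-30) - y) - P = (46 - 1*25899) - 1*(-1834) = (46 - 25899) + 1834 = -25853 + 1834 = -24019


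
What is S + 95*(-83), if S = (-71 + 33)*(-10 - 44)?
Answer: -5833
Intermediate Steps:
S = 2052 (S = -38*(-54) = 2052)
S + 95*(-83) = 2052 + 95*(-83) = 2052 - 7885 = -5833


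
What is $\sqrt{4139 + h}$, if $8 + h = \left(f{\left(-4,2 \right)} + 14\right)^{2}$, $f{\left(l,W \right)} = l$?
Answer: $\sqrt{4231} \approx 65.046$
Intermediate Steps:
$h = 92$ ($h = -8 + \left(-4 + 14\right)^{2} = -8 + 10^{2} = -8 + 100 = 92$)
$\sqrt{4139 + h} = \sqrt{4139 + 92} = \sqrt{4231}$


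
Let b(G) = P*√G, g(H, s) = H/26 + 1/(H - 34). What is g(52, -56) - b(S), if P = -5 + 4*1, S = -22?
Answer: 37/18 + I*√22 ≈ 2.0556 + 4.6904*I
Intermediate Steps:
g(H, s) = 1/(-34 + H) + H/26 (g(H, s) = H*(1/26) + 1/(-34 + H) = H/26 + 1/(-34 + H) = 1/(-34 + H) + H/26)
P = -1 (P = -5 + 4 = -1)
b(G) = -√G
g(52, -56) - b(S) = (26 + 52² - 34*52)/(26*(-34 + 52)) - (-1)*√(-22) = (1/26)*(26 + 2704 - 1768)/18 - (-1)*I*√22 = (1/26)*(1/18)*962 - (-1)*I*√22 = 37/18 + I*√22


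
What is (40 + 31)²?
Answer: 5041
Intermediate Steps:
(40 + 31)² = 71² = 5041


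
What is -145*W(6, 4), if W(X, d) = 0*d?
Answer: 0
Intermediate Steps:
W(X, d) = 0
-145*W(6, 4) = -145*0 = 0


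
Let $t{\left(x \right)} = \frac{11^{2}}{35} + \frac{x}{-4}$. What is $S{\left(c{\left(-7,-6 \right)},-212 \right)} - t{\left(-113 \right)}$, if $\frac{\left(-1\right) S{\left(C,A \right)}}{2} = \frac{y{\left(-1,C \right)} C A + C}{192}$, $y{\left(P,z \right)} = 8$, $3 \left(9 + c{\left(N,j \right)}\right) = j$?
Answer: $- \frac{253037}{1120} \approx -225.93$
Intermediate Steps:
$c{\left(N,j \right)} = -9 + \frac{j}{3}$
$t{\left(x \right)} = \frac{121}{35} - \frac{x}{4}$ ($t{\left(x \right)} = 121 \cdot \frac{1}{35} + x \left(- \frac{1}{4}\right) = \frac{121}{35} - \frac{x}{4}$)
$S{\left(C,A \right)} = - \frac{C}{96} - \frac{A C}{12}$ ($S{\left(C,A \right)} = - 2 \frac{8 C A + C}{192} = - 2 \left(8 A C + C\right) \frac{1}{192} = - 2 \left(C + 8 A C\right) \frac{1}{192} = - 2 \left(\frac{C}{192} + \frac{A C}{24}\right) = - \frac{C}{96} - \frac{A C}{12}$)
$S{\left(c{\left(-7,-6 \right)},-212 \right)} - t{\left(-113 \right)} = - \frac{\left(-9 + \frac{1}{3} \left(-6\right)\right) \left(1 + 8 \left(-212\right)\right)}{96} - \left(\frac{121}{35} - - \frac{113}{4}\right) = - \frac{\left(-9 - 2\right) \left(1 - 1696\right)}{96} - \left(\frac{121}{35} + \frac{113}{4}\right) = \left(- \frac{1}{96}\right) \left(-11\right) \left(-1695\right) - \frac{4439}{140} = - \frac{6215}{32} - \frac{4439}{140} = - \frac{253037}{1120}$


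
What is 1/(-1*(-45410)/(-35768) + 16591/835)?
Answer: 14933140/277754769 ≈ 0.053764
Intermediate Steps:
1/(-1*(-45410)/(-35768) + 16591/835) = 1/(45410*(-1/35768) + 16591*(1/835)) = 1/(-22705/17884 + 16591/835) = 1/(277754769/14933140) = 14933140/277754769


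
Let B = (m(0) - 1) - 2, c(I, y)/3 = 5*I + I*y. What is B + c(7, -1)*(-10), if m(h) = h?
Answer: -843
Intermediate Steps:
c(I, y) = 15*I + 3*I*y (c(I, y) = 3*(5*I + I*y) = 15*I + 3*I*y)
B = -3 (B = (0 - 1) - 2 = -1 - 2 = -3)
B + c(7, -1)*(-10) = -3 + (3*7*(5 - 1))*(-10) = -3 + (3*7*4)*(-10) = -3 + 84*(-10) = -3 - 840 = -843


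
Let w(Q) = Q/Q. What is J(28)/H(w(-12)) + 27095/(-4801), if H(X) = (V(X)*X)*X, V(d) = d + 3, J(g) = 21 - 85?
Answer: -103911/4801 ≈ -21.644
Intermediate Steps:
w(Q) = 1
J(g) = -64
V(d) = 3 + d
H(X) = X²*(3 + X) (H(X) = ((3 + X)*X)*X = (X*(3 + X))*X = X²*(3 + X))
J(28)/H(w(-12)) + 27095/(-4801) = -64/(3 + 1) + 27095/(-4801) = -64/(1*4) + 27095*(-1/4801) = -64/4 - 27095/4801 = -64*¼ - 27095/4801 = -16 - 27095/4801 = -103911/4801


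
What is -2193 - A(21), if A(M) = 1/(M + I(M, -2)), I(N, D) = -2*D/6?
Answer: -142548/65 ≈ -2193.0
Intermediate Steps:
I(N, D) = -D/3 (I(N, D) = -2*D*(⅙) = -D/3)
A(M) = 1/(⅔ + M) (A(M) = 1/(M - ⅓*(-2)) = 1/(M + ⅔) = 1/(⅔ + M))
-2193 - A(21) = -2193 - 3/(2 + 3*21) = -2193 - 3/(2 + 63) = -2193 - 3/65 = -142548/65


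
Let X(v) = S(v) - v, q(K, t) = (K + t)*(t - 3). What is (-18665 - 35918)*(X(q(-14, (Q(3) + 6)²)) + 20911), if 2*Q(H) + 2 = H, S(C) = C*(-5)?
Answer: -6226009895/8 ≈ -7.7825e+8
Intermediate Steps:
S(C) = -5*C
Q(H) = -1 + H/2
q(K, t) = (-3 + t)*(K + t) (q(K, t) = (K + t)*(-3 + t) = (-3 + t)*(K + t))
X(v) = -6*v (X(v) = -5*v - v = -6*v)
(-18665 - 35918)*(X(q(-14, (Q(3) + 6)²)) + 20911) = (-18665 - 35918)*(-6*((((-1 + (½)*3) + 6)²)² - 3*(-14) - 3*((-1 + (½)*3) + 6)² - 14*((-1 + (½)*3) + 6)²) + 20911) = -54583*(-6*((((-1 + 3/2) + 6)²)² + 42 - 3*((-1 + 3/2) + 6)² - 14*((-1 + 3/2) + 6)²) + 20911) = -54583*(-6*(((½ + 6)²)² + 42 - 3*(½ + 6)² - 14*(½ + 6)²) + 20911) = -54583*(-6*(((13/2)²)² + 42 - 3*(13/2)² - 14*(13/2)²) + 20911) = -54583*(-6*((169/4)² + 42 - 3*169/4 - 14*169/4) + 20911) = -54583*(-6*(28561/16 + 42 - 507/4 - 1183/2) + 20911) = -54583*(-6*17741/16 + 20911) = -54583*(-53223/8 + 20911) = -54583*114065/8 = -6226009895/8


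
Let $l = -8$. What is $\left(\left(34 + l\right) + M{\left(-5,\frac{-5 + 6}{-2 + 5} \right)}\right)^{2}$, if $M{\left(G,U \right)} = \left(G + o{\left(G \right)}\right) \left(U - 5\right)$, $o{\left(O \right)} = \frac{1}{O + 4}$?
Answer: $2916$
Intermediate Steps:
$o{\left(O \right)} = \frac{1}{4 + O}$
$M{\left(G,U \right)} = \left(-5 + U\right) \left(G + \frac{1}{4 + G}\right)$ ($M{\left(G,U \right)} = \left(G + \frac{1}{4 + G}\right) \left(U - 5\right) = \left(G + \frac{1}{4 + G}\right) \left(-5 + U\right) = \left(-5 + U\right) \left(G + \frac{1}{4 + G}\right)$)
$\left(\left(34 + l\right) + M{\left(-5,\frac{-5 + 6}{-2 + 5} \right)}\right)^{2} = \left(\left(34 - 8\right) + \frac{-5 + \frac{-5 + 6}{-2 + 5} - 5 \left(-5 + \frac{-5 + 6}{-2 + 5}\right) \left(4 - 5\right)}{4 - 5}\right)^{2} = \left(26 + \frac{-5 + 1 \cdot \frac{1}{3} - 5 \left(-5 + 1 \cdot \frac{1}{3}\right) \left(-1\right)}{-1}\right)^{2} = \left(26 - \left(-5 + 1 \cdot \frac{1}{3} - 5 \left(-5 + 1 \cdot \frac{1}{3}\right) \left(-1\right)\right)\right)^{2} = \left(26 - \left(-5 + \frac{1}{3} - 5 \left(-5 + \frac{1}{3}\right) \left(-1\right)\right)\right)^{2} = \left(26 - \left(-5 + \frac{1}{3} - \left(- \frac{70}{3}\right) \left(-1\right)\right)\right)^{2} = \left(26 - \left(-5 + \frac{1}{3} - \frac{70}{3}\right)\right)^{2} = \left(26 - -28\right)^{2} = \left(26 + 28\right)^{2} = 54^{2} = 2916$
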